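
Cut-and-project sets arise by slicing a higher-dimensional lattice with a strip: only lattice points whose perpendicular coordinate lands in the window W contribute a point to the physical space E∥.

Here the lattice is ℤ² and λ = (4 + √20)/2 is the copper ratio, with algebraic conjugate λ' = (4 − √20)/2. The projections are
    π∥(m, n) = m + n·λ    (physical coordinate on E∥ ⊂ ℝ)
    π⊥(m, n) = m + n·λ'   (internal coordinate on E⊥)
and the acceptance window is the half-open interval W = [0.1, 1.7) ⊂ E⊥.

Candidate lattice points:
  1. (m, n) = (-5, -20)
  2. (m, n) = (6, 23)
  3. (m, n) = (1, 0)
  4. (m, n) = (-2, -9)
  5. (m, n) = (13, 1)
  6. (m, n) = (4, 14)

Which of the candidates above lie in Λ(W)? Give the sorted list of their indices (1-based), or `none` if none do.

2, 3, 4, 6

Compute λ' = (4−√20)/2 = -0.2361, so π⊥(m,n) = m -0.2361·n.
[1] lift (-5,-20): star map gives -0.2786; window check 0.1 ≤ -0.2786 < 1.7 is false → out
[2] lift (6,23): star map gives 0.5704; window check 0.1 ≤ 0.5704 < 1.7 is true → IN Λ
[3] lift (1,0): star map gives 1.0000; window check 0.1 ≤ 1.0000 < 1.7 is true → IN Λ
[4] lift (-2,-9): star map gives 0.1246; window check 0.1 ≤ 0.1246 < 1.7 is true → IN Λ
[5] lift (13,1): star map gives 12.7639; window check 0.1 ≤ 12.7639 < 1.7 is false → out
[6] lift (4,14): star map gives 0.6950; window check 0.1 ≤ 0.6950 < 1.7 is true → IN Λ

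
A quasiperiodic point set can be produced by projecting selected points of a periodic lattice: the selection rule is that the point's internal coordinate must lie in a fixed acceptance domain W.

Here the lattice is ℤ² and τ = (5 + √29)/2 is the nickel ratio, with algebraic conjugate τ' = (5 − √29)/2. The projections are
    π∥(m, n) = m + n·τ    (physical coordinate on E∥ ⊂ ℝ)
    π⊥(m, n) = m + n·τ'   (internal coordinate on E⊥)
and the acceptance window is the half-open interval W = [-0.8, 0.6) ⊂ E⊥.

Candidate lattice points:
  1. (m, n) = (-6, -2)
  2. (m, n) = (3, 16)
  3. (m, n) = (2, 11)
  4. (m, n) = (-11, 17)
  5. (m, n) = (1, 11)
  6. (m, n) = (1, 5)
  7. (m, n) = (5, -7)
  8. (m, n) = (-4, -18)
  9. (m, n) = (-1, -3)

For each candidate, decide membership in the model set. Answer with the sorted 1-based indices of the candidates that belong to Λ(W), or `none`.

2, 3, 6, 8, 9

Compute τ' = (5−√29)/2 = -0.19258, so π⊥(m,n) = m -0.19258·n.
candidate 1: (m,n)=(-6,-2) → π∥ = -6-2·τ ≈ -16.38516, π⊥ = -6-2·τ' ≈ -5.61484 ∉ [-0.8, 0.6) ⇒ out
candidate 2: (m,n)=(3,16) → π∥ = 3+16·τ ≈ 86.08132, π⊥ = 3+16·τ' ≈ -0.08132 ∈ [-0.8, 0.6) ⇒ IN Λ
candidate 3: (m,n)=(2,11) → π∥ = 2+11·τ ≈ 59.11841, π⊥ = 2+11·τ' ≈ -0.11841 ∈ [-0.8, 0.6) ⇒ IN Λ
candidate 4: (m,n)=(-11,17) → π∥ = -11+17·τ ≈ 77.27390, π⊥ = -11+17·τ' ≈ -14.27390 ∉ [-0.8, 0.6) ⇒ out
candidate 5: (m,n)=(1,11) → π∥ = 1+11·τ ≈ 58.11841, π⊥ = 1+11·τ' ≈ -1.11841 ∉ [-0.8, 0.6) ⇒ out
candidate 6: (m,n)=(1,5) → π∥ = 1+5·τ ≈ 26.96291, π⊥ = 1+5·τ' ≈ 0.03709 ∈ [-0.8, 0.6) ⇒ IN Λ
candidate 7: (m,n)=(5,-7) → π∥ = 5-7·τ ≈ -31.34808, π⊥ = 5-7·τ' ≈ 6.34808 ∉ [-0.8, 0.6) ⇒ out
candidate 8: (m,n)=(-4,-18) → π∥ = -4-18·τ ≈ -97.46648, π⊥ = -4-18·τ' ≈ -0.53352 ∈ [-0.8, 0.6) ⇒ IN Λ
candidate 9: (m,n)=(-1,-3) → π∥ = -1-3·τ ≈ -16.57775, π⊥ = -1-3·τ' ≈ -0.42225 ∈ [-0.8, 0.6) ⇒ IN Λ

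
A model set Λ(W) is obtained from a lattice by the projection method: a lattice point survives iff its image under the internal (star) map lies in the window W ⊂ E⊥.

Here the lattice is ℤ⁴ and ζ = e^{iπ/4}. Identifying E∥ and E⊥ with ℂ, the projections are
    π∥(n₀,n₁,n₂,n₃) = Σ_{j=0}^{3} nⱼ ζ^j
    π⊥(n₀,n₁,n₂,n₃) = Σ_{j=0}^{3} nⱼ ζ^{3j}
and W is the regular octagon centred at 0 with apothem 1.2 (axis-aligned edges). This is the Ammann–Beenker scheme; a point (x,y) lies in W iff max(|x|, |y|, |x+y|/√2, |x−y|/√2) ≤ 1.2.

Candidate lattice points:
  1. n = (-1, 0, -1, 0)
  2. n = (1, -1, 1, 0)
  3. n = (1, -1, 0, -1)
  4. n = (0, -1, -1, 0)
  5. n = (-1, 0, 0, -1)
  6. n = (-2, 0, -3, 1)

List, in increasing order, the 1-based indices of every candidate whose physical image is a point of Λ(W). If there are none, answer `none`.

With ζ = e^{iπ/4} the internal vectors are ζ^0,ζ^3,ζ^6,ζ^9.
candidate 1: n = (-1, 0, -1, 0) → π⊥ ≈ (-1.000000, +1.000000); max(|x|,|y|,|x±y|/√2) = 1.414214 > 1.2 ⇒ ∉ W
candidate 2: n = (1, -1, 1, 0) → π⊥ ≈ (+1.707107, -1.707107); max(|x|,|y|,|x±y|/√2) = 2.414214 > 1.2 ⇒ ∉ W
candidate 3: n = (1, -1, 0, -1) → π⊥ ≈ (+1.000000, -1.414214); max(|x|,|y|,|x±y|/√2) = 1.707107 > 1.2 ⇒ ∉ W
candidate 4: n = (0, -1, -1, 0) → π⊥ ≈ (+0.707107, +0.292893); max(|x|,|y|,|x±y|/√2) = 0.707107 ≤ 1.2 ⇒ ∈ W
candidate 5: n = (-1, 0, 0, -1) → π⊥ ≈ (-1.707107, -0.707107); max(|x|,|y|,|x±y|/√2) = 1.707107 > 1.2 ⇒ ∉ W
candidate 6: n = (-2, 0, -3, 1) → π⊥ ≈ (-1.292893, +3.707107); max(|x|,|y|,|x±y|/√2) = 3.707107 > 1.2 ⇒ ∉ W

4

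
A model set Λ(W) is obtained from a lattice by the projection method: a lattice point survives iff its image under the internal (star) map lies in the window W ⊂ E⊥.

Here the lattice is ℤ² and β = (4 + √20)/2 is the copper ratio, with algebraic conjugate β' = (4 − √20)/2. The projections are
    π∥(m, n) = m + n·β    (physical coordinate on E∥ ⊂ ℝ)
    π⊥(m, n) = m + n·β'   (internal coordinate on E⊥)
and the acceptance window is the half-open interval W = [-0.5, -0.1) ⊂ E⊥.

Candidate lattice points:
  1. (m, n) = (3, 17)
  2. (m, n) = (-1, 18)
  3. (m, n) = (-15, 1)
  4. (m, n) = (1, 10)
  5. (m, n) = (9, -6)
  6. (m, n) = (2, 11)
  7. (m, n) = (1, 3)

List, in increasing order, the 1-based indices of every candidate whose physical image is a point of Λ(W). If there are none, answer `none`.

none

Compute β' = (4−√20)/2 = -0.2361, so π⊥(m,n) = m -0.2361·n.
candidate 1: (m,n)=(3,17) → π∥ = 3+17·β ≈ 75.0132, π⊥ = 3+17·β' ≈ -1.0132 ∉ [-0.5, -0.1) ⇒ out
candidate 2: (m,n)=(-1,18) → π∥ = -1+18·β ≈ 75.2492, π⊥ = -1+18·β' ≈ -5.2492 ∉ [-0.5, -0.1) ⇒ out
candidate 3: (m,n)=(-15,1) → π∥ = -15+1·β ≈ -10.7639, π⊥ = -15+1·β' ≈ -15.2361 ∉ [-0.5, -0.1) ⇒ out
candidate 4: (m,n)=(1,10) → π∥ = 1+10·β ≈ 43.3607, π⊥ = 1+10·β' ≈ -1.3607 ∉ [-0.5, -0.1) ⇒ out
candidate 5: (m,n)=(9,-6) → π∥ = 9-6·β ≈ -16.4164, π⊥ = 9-6·β' ≈ 10.4164 ∉ [-0.5, -0.1) ⇒ out
candidate 6: (m,n)=(2,11) → π∥ = 2+11·β ≈ 48.5967, π⊥ = 2+11·β' ≈ -0.5967 ∉ [-0.5, -0.1) ⇒ out
candidate 7: (m,n)=(1,3) → π∥ = 1+3·β ≈ 13.7082, π⊥ = 1+3·β' ≈ 0.2918 ∉ [-0.5, -0.1) ⇒ out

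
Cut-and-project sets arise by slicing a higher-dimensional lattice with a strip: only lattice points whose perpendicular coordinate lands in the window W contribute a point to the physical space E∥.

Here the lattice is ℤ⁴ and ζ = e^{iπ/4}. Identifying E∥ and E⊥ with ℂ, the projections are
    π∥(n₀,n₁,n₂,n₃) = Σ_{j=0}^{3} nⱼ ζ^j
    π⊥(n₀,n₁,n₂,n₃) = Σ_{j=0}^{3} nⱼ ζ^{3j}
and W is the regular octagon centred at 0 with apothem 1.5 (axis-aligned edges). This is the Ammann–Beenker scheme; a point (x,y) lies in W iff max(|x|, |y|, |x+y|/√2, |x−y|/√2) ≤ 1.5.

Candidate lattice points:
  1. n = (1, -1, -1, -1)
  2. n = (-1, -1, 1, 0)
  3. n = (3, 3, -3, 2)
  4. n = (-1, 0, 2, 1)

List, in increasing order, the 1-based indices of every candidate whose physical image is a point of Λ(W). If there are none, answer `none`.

Internal map: ζ^{3j} for j=0..3 gives (1,0), (−√2/2,√2/2), (0,−1), (√2/2,√2/2).
candidate 1: n = (1, -1, -1, -1) → π⊥ ≈ (+1.000000, -0.414214); max(|x|,|y|,|x±y|/√2) = 1.000000 ≤ 1.5 ⇒ ∈ W
candidate 2: n = (-1, -1, 1, 0) → π⊥ ≈ (-0.292893, -1.707107); max(|x|,|y|,|x±y|/√2) = 1.707107 > 1.5 ⇒ ∉ W
candidate 3: n = (3, 3, -3, 2) → π⊥ ≈ (+2.292893, +6.535534); max(|x|,|y|,|x±y|/√2) = 6.535534 > 1.5 ⇒ ∉ W
candidate 4: n = (-1, 0, 2, 1) → π⊥ ≈ (-0.292893, -1.292893); max(|x|,|y|,|x±y|/√2) = 1.292893 ≤ 1.5 ⇒ ∈ W

1, 4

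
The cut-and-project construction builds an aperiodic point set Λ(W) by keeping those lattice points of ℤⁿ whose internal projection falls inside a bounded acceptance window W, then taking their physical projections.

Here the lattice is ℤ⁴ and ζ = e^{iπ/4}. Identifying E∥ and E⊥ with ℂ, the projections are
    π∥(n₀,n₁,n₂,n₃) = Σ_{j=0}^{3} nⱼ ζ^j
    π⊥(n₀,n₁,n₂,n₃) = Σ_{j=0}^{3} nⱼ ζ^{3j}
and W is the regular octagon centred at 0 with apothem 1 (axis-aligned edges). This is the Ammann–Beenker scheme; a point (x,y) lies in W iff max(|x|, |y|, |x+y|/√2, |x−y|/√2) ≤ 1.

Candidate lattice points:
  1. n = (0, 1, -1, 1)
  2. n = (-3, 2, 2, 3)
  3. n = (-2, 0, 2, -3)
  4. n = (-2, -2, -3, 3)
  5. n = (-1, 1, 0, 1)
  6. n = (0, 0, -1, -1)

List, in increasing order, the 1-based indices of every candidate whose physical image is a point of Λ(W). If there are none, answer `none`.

6

π⊥(n) = n₀ + n₁ζ³ + n₂ζ⁶ + n₃ζ⁹ where ζ = e^{iπ/4}.
#1 (0, 1, -1, 1): internal (0.0000, 2.4142); octagon support 2.4142 vs apothem 1 → ∉ W
#2 (-3, 2, 2, 3): internal (-2.2929, 1.5355); octagon support 2.7071 vs apothem 1 → ∉ W
#3 (-2, 0, 2, -3): internal (-4.1213, -4.1213); octagon support 5.8284 vs apothem 1 → ∉ W
#4 (-2, -2, -3, 3): internal (1.5355, 3.7071); octagon support 3.7071 vs apothem 1 → ∉ W
#5 (-1, 1, 0, 1): internal (-1.0000, 1.4142); octagon support 1.7071 vs apothem 1 → ∉ W
#6 (0, 0, -1, -1): internal (-0.7071, 0.2929); octagon support 0.7071 vs apothem 1 → ∈ W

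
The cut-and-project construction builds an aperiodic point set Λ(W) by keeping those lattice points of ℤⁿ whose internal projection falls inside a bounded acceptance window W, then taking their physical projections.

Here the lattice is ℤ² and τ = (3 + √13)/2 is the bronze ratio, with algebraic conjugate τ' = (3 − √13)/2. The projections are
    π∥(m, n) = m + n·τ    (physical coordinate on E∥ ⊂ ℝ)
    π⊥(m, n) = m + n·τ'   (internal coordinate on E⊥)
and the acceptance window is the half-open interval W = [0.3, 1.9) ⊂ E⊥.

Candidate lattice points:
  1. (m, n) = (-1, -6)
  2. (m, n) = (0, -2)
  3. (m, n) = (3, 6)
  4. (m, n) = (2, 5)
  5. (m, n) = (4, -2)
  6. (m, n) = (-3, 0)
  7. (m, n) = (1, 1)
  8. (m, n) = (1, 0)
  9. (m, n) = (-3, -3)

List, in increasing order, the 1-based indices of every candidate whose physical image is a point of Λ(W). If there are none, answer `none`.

Numerically τ ≈ 3.3028 and τ' = −1/τ ≈ -0.3028.
candidate 1: (m,n)=(-1,-6) → π∥ = -1-6·τ ≈ -20.8167, π⊥ = -1-6·τ' ≈ 0.8167 ∈ [0.3, 1.9) ⇒ IN Λ
candidate 2: (m,n)=(0,-2) → π∥ = 0-2·τ ≈ -6.6056, π⊥ = 0-2·τ' ≈ 0.6056 ∈ [0.3, 1.9) ⇒ IN Λ
candidate 3: (m,n)=(3,6) → π∥ = 3+6·τ ≈ 22.8167, π⊥ = 3+6·τ' ≈ 1.1833 ∈ [0.3, 1.9) ⇒ IN Λ
candidate 4: (m,n)=(2,5) → π∥ = 2+5·τ ≈ 18.5139, π⊥ = 2+5·τ' ≈ 0.4861 ∈ [0.3, 1.9) ⇒ IN Λ
candidate 5: (m,n)=(4,-2) → π∥ = 4-2·τ ≈ -2.6056, π⊥ = 4-2·τ' ≈ 4.6056 ∉ [0.3, 1.9) ⇒ out
candidate 6: (m,n)=(-3,0) → π∥ = -3+0·τ ≈ -3.0000, π⊥ = -3+0·τ' ≈ -3.0000 ∉ [0.3, 1.9) ⇒ out
candidate 7: (m,n)=(1,1) → π∥ = 1+1·τ ≈ 4.3028, π⊥ = 1+1·τ' ≈ 0.6972 ∈ [0.3, 1.9) ⇒ IN Λ
candidate 8: (m,n)=(1,0) → π∥ = 1+0·τ ≈ 1.0000, π⊥ = 1+0·τ' ≈ 1.0000 ∈ [0.3, 1.9) ⇒ IN Λ
candidate 9: (m,n)=(-3,-3) → π∥ = -3-3·τ ≈ -12.9083, π⊥ = -3-3·τ' ≈ -2.0917 ∉ [0.3, 1.9) ⇒ out

1, 2, 3, 4, 7, 8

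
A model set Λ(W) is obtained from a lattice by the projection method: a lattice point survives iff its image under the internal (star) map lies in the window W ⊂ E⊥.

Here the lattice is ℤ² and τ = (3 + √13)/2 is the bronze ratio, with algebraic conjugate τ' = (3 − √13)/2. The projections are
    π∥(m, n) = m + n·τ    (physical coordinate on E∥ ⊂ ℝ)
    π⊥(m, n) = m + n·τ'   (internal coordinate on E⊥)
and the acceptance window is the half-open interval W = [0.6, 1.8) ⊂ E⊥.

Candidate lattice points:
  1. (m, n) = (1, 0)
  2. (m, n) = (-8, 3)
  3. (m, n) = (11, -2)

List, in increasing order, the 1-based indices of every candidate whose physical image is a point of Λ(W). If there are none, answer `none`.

τ' = (3−√13)/2 ≈ -0.302776.
#1 (1,0): internal coord 1 + (0)·τ' = +1.000000; +1.000000 ∈ [0.6, 1.8) → IN Λ
#2 (-8,3): internal coord -8 + (3)·τ' = -8.908327; -8.908327 ∉ [0.6, 1.8) → out
#3 (11,-2): internal coord 11 + (-2)·τ' = +11.605551; +11.605551 ∉ [0.6, 1.8) → out

1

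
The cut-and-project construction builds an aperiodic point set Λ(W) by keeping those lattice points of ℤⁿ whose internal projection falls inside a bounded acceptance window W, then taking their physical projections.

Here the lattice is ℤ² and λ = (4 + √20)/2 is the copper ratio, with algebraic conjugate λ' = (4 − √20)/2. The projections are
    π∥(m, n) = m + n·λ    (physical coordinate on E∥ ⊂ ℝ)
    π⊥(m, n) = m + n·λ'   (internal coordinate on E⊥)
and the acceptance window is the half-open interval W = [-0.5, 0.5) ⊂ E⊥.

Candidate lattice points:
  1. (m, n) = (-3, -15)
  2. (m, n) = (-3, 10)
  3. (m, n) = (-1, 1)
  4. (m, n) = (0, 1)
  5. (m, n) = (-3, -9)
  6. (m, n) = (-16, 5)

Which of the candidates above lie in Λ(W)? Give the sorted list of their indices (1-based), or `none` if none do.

4

Compute λ' = (4−√20)/2 = -0.236068, so π⊥(m,n) = m -0.236068·n.
[1] lift (-3,-15): star map gives 0.541020; window check -0.5 ≤ 0.541020 < 0.5 is false → out
[2] lift (-3,10): star map gives -5.360680; window check -0.5 ≤ -5.360680 < 0.5 is false → out
[3] lift (-1,1): star map gives -1.236068; window check -0.5 ≤ -1.236068 < 0.5 is false → out
[4] lift (0,1): star map gives -0.236068; window check -0.5 ≤ -0.236068 < 0.5 is true → IN Λ
[5] lift (-3,-9): star map gives -0.875388; window check -0.5 ≤ -0.875388 < 0.5 is false → out
[6] lift (-16,5): star map gives -17.180340; window check -0.5 ≤ -17.180340 < 0.5 is false → out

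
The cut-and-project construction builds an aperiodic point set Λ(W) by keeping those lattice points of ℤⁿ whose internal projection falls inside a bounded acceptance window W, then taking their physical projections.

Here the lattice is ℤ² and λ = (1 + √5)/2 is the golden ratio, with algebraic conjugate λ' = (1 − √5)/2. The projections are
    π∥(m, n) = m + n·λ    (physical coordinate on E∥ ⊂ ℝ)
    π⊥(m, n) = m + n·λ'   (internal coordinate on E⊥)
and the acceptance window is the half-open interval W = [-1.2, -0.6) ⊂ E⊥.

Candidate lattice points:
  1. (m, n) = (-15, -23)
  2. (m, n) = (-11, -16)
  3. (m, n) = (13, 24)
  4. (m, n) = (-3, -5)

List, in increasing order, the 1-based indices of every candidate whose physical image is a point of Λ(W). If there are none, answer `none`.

λ' = (1−√5)/2 ≈ -0.618034.
#1 (-15,-23): internal coord -15 + (-23)·λ' = -0.785218; -0.785218 ∈ [-1.2, -0.6) → IN Λ
#2 (-11,-16): internal coord -11 + (-16)·λ' = -1.111456; -1.111456 ∈ [-1.2, -0.6) → IN Λ
#3 (13,24): internal coord 13 + (24)·λ' = -1.832816; -1.832816 ∉ [-1.2, -0.6) → out
#4 (-3,-5): internal coord -3 + (-5)·λ' = +0.090170; +0.090170 ∉ [-1.2, -0.6) → out

1, 2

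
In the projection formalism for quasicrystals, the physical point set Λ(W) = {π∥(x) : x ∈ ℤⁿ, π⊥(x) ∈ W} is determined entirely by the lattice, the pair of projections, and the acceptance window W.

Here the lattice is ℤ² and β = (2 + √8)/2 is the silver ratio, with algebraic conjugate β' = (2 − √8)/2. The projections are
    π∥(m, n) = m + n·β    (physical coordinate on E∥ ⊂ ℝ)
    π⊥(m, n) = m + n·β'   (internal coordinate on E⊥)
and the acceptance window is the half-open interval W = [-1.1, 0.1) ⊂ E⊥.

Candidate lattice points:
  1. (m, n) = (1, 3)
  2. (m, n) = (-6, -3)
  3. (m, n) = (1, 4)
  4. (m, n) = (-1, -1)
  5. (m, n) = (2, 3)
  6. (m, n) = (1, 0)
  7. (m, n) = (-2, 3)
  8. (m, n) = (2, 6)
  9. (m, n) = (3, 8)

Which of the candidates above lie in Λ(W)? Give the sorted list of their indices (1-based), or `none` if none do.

Numerically β ≈ 2.41421 and β' = −1/β ≈ -0.41421.
candidate 1: (m,n)=(1,3) → π∥ = 1+3·β ≈ 8.24264, π⊥ = 1+3·β' ≈ -0.24264 ∈ [-1.1, 0.1) ⇒ IN Λ
candidate 2: (m,n)=(-6,-3) → π∥ = -6-3·β ≈ -13.24264, π⊥ = -6-3·β' ≈ -4.75736 ∉ [-1.1, 0.1) ⇒ out
candidate 3: (m,n)=(1,4) → π∥ = 1+4·β ≈ 10.65685, π⊥ = 1+4·β' ≈ -0.65685 ∈ [-1.1, 0.1) ⇒ IN Λ
candidate 4: (m,n)=(-1,-1) → π∥ = -1-1·β ≈ -3.41421, π⊥ = -1-1·β' ≈ -0.58579 ∈ [-1.1, 0.1) ⇒ IN Λ
candidate 5: (m,n)=(2,3) → π∥ = 2+3·β ≈ 9.24264, π⊥ = 2+3·β' ≈ 0.75736 ∉ [-1.1, 0.1) ⇒ out
candidate 6: (m,n)=(1,0) → π∥ = 1+0·β ≈ 1.00000, π⊥ = 1+0·β' ≈ 1.00000 ∉ [-1.1, 0.1) ⇒ out
candidate 7: (m,n)=(-2,3) → π∥ = -2+3·β ≈ 5.24264, π⊥ = -2+3·β' ≈ -3.24264 ∉ [-1.1, 0.1) ⇒ out
candidate 8: (m,n)=(2,6) → π∥ = 2+6·β ≈ 16.48528, π⊥ = 2+6·β' ≈ -0.48528 ∈ [-1.1, 0.1) ⇒ IN Λ
candidate 9: (m,n)=(3,8) → π∥ = 3+8·β ≈ 22.31371, π⊥ = 3+8·β' ≈ -0.31371 ∈ [-1.1, 0.1) ⇒ IN Λ

1, 3, 4, 8, 9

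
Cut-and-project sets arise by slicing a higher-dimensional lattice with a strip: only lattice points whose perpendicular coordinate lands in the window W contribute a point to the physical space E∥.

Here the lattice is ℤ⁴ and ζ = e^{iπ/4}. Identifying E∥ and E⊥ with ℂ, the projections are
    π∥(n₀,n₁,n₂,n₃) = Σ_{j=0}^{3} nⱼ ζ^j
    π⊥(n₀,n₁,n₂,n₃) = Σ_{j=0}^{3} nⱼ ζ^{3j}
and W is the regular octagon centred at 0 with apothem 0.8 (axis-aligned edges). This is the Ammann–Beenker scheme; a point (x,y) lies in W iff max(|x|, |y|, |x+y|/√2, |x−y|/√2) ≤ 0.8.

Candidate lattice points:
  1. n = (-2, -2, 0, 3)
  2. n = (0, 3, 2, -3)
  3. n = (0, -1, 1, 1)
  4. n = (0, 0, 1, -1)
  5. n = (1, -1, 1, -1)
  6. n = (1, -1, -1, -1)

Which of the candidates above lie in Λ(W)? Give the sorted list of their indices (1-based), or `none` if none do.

none

Internal map: ζ^{3j} for j=0..3 gives (1,0), (−√2/2,√2/2), (0,−1), (√2/2,√2/2).
#1 (-2, -2, 0, 3): internal (1.535534, 0.707107); octagon support 1.585786 vs apothem 0.8 → ∉ W
#2 (0, 3, 2, -3): internal (-4.242641, -2.000000); octagon support 4.414214 vs apothem 0.8 → ∉ W
#3 (0, -1, 1, 1): internal (1.414214, -1.000000); octagon support 1.707107 vs apothem 0.8 → ∉ W
#4 (0, 0, 1, -1): internal (-0.707107, -1.707107); octagon support 1.707107 vs apothem 0.8 → ∉ W
#5 (1, -1, 1, -1): internal (1.000000, -2.414214); octagon support 2.414214 vs apothem 0.8 → ∉ W
#6 (1, -1, -1, -1): internal (1.000000, -0.414214); octagon support 1.000000 vs apothem 0.8 → ∉ W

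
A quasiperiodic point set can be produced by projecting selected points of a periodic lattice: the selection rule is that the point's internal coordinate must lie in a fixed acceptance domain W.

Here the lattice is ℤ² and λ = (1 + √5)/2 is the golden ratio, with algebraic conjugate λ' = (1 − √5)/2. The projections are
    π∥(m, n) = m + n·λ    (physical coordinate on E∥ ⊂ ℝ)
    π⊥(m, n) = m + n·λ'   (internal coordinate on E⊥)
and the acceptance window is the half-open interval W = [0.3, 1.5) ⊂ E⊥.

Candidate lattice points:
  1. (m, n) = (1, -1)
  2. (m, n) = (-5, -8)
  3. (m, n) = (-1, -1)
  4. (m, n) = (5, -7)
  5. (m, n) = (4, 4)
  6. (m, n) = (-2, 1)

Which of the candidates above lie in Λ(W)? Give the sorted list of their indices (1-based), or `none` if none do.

Compute λ' = (1−√5)/2 = -0.6180, so π⊥(m,n) = m -0.6180·n.
#1 (1,-1): internal coord 1 + (-1)·λ' = +1.6180; +1.6180 ∉ [0.3, 1.5) → out
#2 (-5,-8): internal coord -5 + (-8)·λ' = -0.0557; -0.0557 ∉ [0.3, 1.5) → out
#3 (-1,-1): internal coord -1 + (-1)·λ' = -0.3820; -0.3820 ∉ [0.3, 1.5) → out
#4 (5,-7): internal coord 5 + (-7)·λ' = +9.3262; +9.3262 ∉ [0.3, 1.5) → out
#5 (4,4): internal coord 4 + (4)·λ' = +1.5279; +1.5279 ∉ [0.3, 1.5) → out
#6 (-2,1): internal coord -2 + (1)·λ' = -2.6180; -2.6180 ∉ [0.3, 1.5) → out

none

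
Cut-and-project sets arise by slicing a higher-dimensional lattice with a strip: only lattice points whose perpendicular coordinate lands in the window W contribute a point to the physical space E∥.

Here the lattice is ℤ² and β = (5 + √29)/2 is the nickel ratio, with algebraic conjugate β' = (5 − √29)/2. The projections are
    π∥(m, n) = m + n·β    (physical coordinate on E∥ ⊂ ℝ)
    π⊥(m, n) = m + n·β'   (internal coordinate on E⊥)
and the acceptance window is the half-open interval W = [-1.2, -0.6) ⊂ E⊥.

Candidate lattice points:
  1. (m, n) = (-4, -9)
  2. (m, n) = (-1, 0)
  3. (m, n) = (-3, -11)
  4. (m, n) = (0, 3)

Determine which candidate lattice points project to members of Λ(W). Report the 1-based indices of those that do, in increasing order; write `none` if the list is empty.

2, 3

Numerically β ≈ 5.19258 and β' = −1/β ≈ -0.19258.
#1 (-4,-9): internal coord -4 + (-9)·β' = -2.26676; -2.26676 ∉ [-1.2, -0.6) → out
#2 (-1,0): internal coord -1 + (0)·β' = -1.00000; -1.00000 ∈ [-1.2, -0.6) → IN Λ
#3 (-3,-11): internal coord -3 + (-11)·β' = -0.88159; -0.88159 ∈ [-1.2, -0.6) → IN Λ
#4 (0,3): internal coord 0 + (3)·β' = -0.57775; -0.57775 ∉ [-1.2, -0.6) → out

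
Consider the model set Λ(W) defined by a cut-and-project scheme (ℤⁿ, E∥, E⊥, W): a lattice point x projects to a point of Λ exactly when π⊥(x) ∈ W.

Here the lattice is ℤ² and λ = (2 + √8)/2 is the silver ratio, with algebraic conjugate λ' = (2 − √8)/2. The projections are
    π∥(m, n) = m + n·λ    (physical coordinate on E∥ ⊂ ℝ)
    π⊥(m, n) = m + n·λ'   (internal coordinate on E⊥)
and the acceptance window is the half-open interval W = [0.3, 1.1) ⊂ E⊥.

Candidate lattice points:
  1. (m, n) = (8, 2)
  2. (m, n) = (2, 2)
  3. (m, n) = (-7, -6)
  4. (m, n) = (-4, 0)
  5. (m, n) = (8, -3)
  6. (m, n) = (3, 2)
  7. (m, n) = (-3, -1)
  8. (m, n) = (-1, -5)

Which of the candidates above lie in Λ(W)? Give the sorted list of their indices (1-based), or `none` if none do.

Numerically λ ≈ 2.414214 and λ' = −1/λ ≈ -0.414214.
candidate 1: (m,n)=(8,2) → π∥ = 8+2·λ ≈ 12.828427, π⊥ = 8+2·λ' ≈ 7.171573 ∉ [0.3, 1.1) ⇒ out
candidate 2: (m,n)=(2,2) → π∥ = 2+2·λ ≈ 6.828427, π⊥ = 2+2·λ' ≈ 1.171573 ∉ [0.3, 1.1) ⇒ out
candidate 3: (m,n)=(-7,-6) → π∥ = -7-6·λ ≈ -21.485281, π⊥ = -7-6·λ' ≈ -4.514719 ∉ [0.3, 1.1) ⇒ out
candidate 4: (m,n)=(-4,0) → π∥ = -4+0·λ ≈ -4.000000, π⊥ = -4+0·λ' ≈ -4.000000 ∉ [0.3, 1.1) ⇒ out
candidate 5: (m,n)=(8,-3) → π∥ = 8-3·λ ≈ 0.757359, π⊥ = 8-3·λ' ≈ 9.242641 ∉ [0.3, 1.1) ⇒ out
candidate 6: (m,n)=(3,2) → π∥ = 3+2·λ ≈ 7.828427, π⊥ = 3+2·λ' ≈ 2.171573 ∉ [0.3, 1.1) ⇒ out
candidate 7: (m,n)=(-3,-1) → π∥ = -3-1·λ ≈ -5.414214, π⊥ = -3-1·λ' ≈ -2.585786 ∉ [0.3, 1.1) ⇒ out
candidate 8: (m,n)=(-1,-5) → π∥ = -1-5·λ ≈ -13.071068, π⊥ = -1-5·λ' ≈ 1.071068 ∈ [0.3, 1.1) ⇒ IN Λ

8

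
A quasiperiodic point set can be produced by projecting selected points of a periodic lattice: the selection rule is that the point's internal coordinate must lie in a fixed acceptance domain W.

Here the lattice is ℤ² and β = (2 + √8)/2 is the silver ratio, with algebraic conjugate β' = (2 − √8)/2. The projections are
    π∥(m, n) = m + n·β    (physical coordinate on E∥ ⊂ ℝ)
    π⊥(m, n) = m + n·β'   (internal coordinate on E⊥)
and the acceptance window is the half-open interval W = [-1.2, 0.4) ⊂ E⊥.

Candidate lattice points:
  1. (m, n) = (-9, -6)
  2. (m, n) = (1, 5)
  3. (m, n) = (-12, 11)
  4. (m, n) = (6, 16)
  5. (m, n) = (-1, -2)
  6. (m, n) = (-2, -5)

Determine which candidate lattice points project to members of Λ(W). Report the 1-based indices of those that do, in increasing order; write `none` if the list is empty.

Numerically β ≈ 2.414214 and β' = −1/β ≈ -0.414214.
candidate 1: (m,n)=(-9,-6) → π∥ = -9-6·β ≈ -23.485281, π⊥ = -9-6·β' ≈ -6.514719 ∉ [-1.2, 0.4) ⇒ out
candidate 2: (m,n)=(1,5) → π∥ = 1+5·β ≈ 13.071068, π⊥ = 1+5·β' ≈ -1.071068 ∈ [-1.2, 0.4) ⇒ IN Λ
candidate 3: (m,n)=(-12,11) → π∥ = -12+11·β ≈ 14.556349, π⊥ = -12+11·β' ≈ -16.556349 ∉ [-1.2, 0.4) ⇒ out
candidate 4: (m,n)=(6,16) → π∥ = 6+16·β ≈ 44.627417, π⊥ = 6+16·β' ≈ -0.627417 ∈ [-1.2, 0.4) ⇒ IN Λ
candidate 5: (m,n)=(-1,-2) → π∥ = -1-2·β ≈ -5.828427, π⊥ = -1-2·β' ≈ -0.171573 ∈ [-1.2, 0.4) ⇒ IN Λ
candidate 6: (m,n)=(-2,-5) → π∥ = -2-5·β ≈ -14.071068, π⊥ = -2-5·β' ≈ 0.071068 ∈ [-1.2, 0.4) ⇒ IN Λ

2, 4, 5, 6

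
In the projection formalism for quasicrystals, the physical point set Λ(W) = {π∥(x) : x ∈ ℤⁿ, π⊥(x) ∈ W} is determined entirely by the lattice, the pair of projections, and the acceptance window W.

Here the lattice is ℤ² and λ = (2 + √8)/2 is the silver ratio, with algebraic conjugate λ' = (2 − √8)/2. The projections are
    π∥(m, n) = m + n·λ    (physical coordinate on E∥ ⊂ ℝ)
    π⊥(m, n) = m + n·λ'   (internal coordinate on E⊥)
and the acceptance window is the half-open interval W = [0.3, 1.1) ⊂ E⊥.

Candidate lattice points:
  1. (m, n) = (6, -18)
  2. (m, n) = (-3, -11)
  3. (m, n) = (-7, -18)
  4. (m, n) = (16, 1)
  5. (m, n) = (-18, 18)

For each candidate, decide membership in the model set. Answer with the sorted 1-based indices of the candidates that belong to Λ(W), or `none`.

λ' = (2−√8)/2 ≈ -0.41421.
#1 (6,-18): internal coord 6 + (-18)·λ' = +13.45584; +13.45584 ∉ [0.3, 1.1) → out
#2 (-3,-11): internal coord -3 + (-11)·λ' = +1.55635; +1.55635 ∉ [0.3, 1.1) → out
#3 (-7,-18): internal coord -7 + (-18)·λ' = +0.45584; +0.45584 ∈ [0.3, 1.1) → IN Λ
#4 (16,1): internal coord 16 + (1)·λ' = +15.58579; +15.58579 ∉ [0.3, 1.1) → out
#5 (-18,18): internal coord -18 + (18)·λ' = -25.45584; -25.45584 ∉ [0.3, 1.1) → out

3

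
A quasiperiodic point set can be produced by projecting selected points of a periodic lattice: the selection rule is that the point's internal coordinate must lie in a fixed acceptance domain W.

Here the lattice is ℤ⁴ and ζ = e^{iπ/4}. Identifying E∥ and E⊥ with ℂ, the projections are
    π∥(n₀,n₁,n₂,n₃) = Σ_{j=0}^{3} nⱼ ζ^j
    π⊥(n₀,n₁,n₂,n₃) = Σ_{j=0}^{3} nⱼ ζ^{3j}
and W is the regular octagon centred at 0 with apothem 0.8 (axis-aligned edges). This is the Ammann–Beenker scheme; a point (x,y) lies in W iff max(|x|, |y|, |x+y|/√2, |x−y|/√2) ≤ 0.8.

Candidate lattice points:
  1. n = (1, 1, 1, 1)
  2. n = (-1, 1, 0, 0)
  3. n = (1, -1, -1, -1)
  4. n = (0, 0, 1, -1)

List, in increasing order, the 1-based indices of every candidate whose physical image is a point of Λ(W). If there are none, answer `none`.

none

With ζ = e^{iπ/4} the internal vectors are ζ^0,ζ^3,ζ^6,ζ^9.
#1 (1, 1, 1, 1): internal (1.0000, 0.4142); octagon support 1.0000 vs apothem 0.8 → ∉ W
#2 (-1, 1, 0, 0): internal (-1.7071, 0.7071); octagon support 1.7071 vs apothem 0.8 → ∉ W
#3 (1, -1, -1, -1): internal (1.0000, -0.4142); octagon support 1.0000 vs apothem 0.8 → ∉ W
#4 (0, 0, 1, -1): internal (-0.7071, -1.7071); octagon support 1.7071 vs apothem 0.8 → ∉ W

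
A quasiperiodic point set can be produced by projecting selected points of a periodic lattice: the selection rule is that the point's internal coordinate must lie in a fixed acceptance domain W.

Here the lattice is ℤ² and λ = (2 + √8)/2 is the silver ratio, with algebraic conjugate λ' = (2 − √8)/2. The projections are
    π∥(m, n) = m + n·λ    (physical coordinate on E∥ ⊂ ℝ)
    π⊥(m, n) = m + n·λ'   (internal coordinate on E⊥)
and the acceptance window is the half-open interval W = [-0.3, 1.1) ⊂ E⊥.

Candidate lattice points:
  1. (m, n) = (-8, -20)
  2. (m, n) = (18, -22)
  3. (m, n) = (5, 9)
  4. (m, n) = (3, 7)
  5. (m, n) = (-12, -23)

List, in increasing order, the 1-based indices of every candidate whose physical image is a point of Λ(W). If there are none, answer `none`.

Compute λ' = (2−√8)/2 = -0.414214, so π⊥(m,n) = m -0.414214·n.
candidate 1: (m,n)=(-8,-20) → π∥ = -8-20·λ ≈ -56.284271, π⊥ = -8-20·λ' ≈ 0.284271 ∈ [-0.3, 1.1) ⇒ IN Λ
candidate 2: (m,n)=(18,-22) → π∥ = 18-22·λ ≈ -35.112698, π⊥ = 18-22·λ' ≈ 27.112698 ∉ [-0.3, 1.1) ⇒ out
candidate 3: (m,n)=(5,9) → π∥ = 5+9·λ ≈ 26.727922, π⊥ = 5+9·λ' ≈ 1.272078 ∉ [-0.3, 1.1) ⇒ out
candidate 4: (m,n)=(3,7) → π∥ = 3+7·λ ≈ 19.899495, π⊥ = 3+7·λ' ≈ 0.100505 ∈ [-0.3, 1.1) ⇒ IN Λ
candidate 5: (m,n)=(-12,-23) → π∥ = -12-23·λ ≈ -67.526912, π⊥ = -12-23·λ' ≈ -2.473088 ∉ [-0.3, 1.1) ⇒ out

1, 4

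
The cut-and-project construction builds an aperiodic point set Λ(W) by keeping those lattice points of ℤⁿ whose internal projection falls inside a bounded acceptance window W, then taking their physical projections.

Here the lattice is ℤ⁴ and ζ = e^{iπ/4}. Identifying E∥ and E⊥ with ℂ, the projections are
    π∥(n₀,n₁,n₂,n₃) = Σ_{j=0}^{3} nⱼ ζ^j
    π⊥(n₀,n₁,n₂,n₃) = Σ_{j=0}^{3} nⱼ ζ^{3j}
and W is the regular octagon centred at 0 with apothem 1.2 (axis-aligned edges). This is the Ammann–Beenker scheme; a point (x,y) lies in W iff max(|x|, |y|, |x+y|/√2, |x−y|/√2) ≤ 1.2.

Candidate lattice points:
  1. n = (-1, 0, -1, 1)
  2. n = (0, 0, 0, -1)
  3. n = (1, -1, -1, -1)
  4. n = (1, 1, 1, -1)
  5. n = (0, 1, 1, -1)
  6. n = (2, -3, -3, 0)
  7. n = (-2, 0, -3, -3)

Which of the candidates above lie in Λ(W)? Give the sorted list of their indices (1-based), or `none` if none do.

2, 3, 4

π⊥(n) = n₀ + n₁ζ³ + n₂ζ⁶ + n₃ζ⁹ where ζ = e^{iπ/4}.
candidate 1: n = (-1, 0, -1, 1) → π⊥ ≈ (-0.292893, +1.707107); max(|x|,|y|,|x±y|/√2) = 1.707107 > 1.2 ⇒ ∉ W
candidate 2: n = (0, 0, 0, -1) → π⊥ ≈ (-0.707107, -0.707107); max(|x|,|y|,|x±y|/√2) = 1.000000 ≤ 1.2 ⇒ ∈ W
candidate 3: n = (1, -1, -1, -1) → π⊥ ≈ (+1.000000, -0.414214); max(|x|,|y|,|x±y|/√2) = 1.000000 ≤ 1.2 ⇒ ∈ W
candidate 4: n = (1, 1, 1, -1) → π⊥ ≈ (-0.414214, -1.000000); max(|x|,|y|,|x±y|/√2) = 1.000000 ≤ 1.2 ⇒ ∈ W
candidate 5: n = (0, 1, 1, -1) → π⊥ ≈ (-1.414214, -1.000000); max(|x|,|y|,|x±y|/√2) = 1.707107 > 1.2 ⇒ ∉ W
candidate 6: n = (2, -3, -3, 0) → π⊥ ≈ (+4.121320, +0.878680); max(|x|,|y|,|x±y|/√2) = 4.121320 > 1.2 ⇒ ∉ W
candidate 7: n = (-2, 0, -3, -3) → π⊥ ≈ (-4.121320, +0.878680); max(|x|,|y|,|x±y|/√2) = 4.121320 > 1.2 ⇒ ∉ W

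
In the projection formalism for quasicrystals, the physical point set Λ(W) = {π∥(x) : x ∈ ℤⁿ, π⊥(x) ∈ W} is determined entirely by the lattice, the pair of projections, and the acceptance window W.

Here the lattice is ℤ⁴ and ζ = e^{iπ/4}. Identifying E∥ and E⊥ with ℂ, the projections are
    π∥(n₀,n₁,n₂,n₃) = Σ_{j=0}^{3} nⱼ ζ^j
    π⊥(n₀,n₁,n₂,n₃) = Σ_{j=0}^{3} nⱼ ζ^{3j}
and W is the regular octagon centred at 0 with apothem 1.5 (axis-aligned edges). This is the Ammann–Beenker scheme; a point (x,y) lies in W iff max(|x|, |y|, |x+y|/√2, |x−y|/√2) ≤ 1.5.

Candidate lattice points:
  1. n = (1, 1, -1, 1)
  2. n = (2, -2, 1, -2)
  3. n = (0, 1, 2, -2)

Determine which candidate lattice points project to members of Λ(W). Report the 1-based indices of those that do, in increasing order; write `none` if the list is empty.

Internal map: ζ^{3j} for j=0..3 gives (1,0), (−√2/2,√2/2), (0,−1), (√2/2,√2/2).
#1 (1, 1, -1, 1): internal (1.00000, 2.41421); octagon support 2.41421 vs apothem 1.5 → ∉ W
#2 (2, -2, 1, -2): internal (2.00000, -3.82843); octagon support 4.12132 vs apothem 1.5 → ∉ W
#3 (0, 1, 2, -2): internal (-2.12132, -2.70711); octagon support 3.41421 vs apothem 1.5 → ∉ W

none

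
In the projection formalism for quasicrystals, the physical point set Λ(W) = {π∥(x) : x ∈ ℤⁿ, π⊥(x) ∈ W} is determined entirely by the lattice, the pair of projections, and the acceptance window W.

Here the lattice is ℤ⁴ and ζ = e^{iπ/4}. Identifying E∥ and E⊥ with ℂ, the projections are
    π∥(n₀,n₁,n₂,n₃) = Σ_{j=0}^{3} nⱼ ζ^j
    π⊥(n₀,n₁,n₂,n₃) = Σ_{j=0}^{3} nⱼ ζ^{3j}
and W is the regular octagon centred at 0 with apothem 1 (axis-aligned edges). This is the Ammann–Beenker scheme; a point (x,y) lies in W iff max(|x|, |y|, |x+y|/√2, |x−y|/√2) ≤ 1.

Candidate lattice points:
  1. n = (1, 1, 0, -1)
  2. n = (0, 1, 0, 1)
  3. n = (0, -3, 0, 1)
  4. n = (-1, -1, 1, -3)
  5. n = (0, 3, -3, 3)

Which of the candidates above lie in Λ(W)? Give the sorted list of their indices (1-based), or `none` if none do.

π⊥(n) = n₀ + n₁ζ³ + n₂ζ⁶ + n₃ζ⁹ where ζ = e^{iπ/4}.
#1 (1, 1, 0, -1): internal (-0.4142, 0.0000); octagon support 0.4142 vs apothem 1 → ∈ W
#2 (0, 1, 0, 1): internal (0.0000, 1.4142); octagon support 1.4142 vs apothem 1 → ∉ W
#3 (0, -3, 0, 1): internal (2.8284, -1.4142); octagon support 3.0000 vs apothem 1 → ∉ W
#4 (-1, -1, 1, -3): internal (-2.4142, -3.8284); octagon support 4.4142 vs apothem 1 → ∉ W
#5 (0, 3, -3, 3): internal (0.0000, 7.2426); octagon support 7.2426 vs apothem 1 → ∉ W

1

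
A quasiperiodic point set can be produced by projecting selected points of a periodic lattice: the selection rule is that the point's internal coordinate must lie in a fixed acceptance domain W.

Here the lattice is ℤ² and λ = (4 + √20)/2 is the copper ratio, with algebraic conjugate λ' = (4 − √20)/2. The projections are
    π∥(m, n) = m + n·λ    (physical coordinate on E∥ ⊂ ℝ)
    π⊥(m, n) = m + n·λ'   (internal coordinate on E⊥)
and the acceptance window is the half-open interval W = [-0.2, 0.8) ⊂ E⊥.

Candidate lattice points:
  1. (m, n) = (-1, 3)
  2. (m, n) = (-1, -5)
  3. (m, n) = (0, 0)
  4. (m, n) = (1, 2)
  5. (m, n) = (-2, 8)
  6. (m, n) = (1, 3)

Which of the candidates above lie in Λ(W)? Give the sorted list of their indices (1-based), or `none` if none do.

λ' = (4−√20)/2 ≈ -0.2361.
[1] lift (-1,3): star map gives -1.7082; window check -0.2 ≤ -1.7082 < 0.8 is false → out
[2] lift (-1,-5): star map gives 0.1803; window check -0.2 ≤ 0.1803 < 0.8 is true → IN Λ
[3] lift (0,0): star map gives 0.0000; window check -0.2 ≤ 0.0000 < 0.8 is true → IN Λ
[4] lift (1,2): star map gives 0.5279; window check -0.2 ≤ 0.5279 < 0.8 is true → IN Λ
[5] lift (-2,8): star map gives -3.8885; window check -0.2 ≤ -3.8885 < 0.8 is false → out
[6] lift (1,3): star map gives 0.2918; window check -0.2 ≤ 0.2918 < 0.8 is true → IN Λ

2, 3, 4, 6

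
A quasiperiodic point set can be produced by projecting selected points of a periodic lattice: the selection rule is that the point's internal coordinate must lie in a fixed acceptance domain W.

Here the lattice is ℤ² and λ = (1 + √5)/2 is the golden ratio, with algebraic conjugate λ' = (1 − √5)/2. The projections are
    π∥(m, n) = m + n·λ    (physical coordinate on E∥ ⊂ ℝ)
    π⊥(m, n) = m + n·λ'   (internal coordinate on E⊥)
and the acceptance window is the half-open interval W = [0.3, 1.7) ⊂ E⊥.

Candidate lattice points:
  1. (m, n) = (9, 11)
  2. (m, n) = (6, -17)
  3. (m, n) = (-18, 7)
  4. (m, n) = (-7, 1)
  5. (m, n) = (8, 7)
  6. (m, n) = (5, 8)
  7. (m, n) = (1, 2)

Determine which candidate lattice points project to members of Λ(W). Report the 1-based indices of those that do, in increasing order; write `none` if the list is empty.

λ' = (1−√5)/2 ≈ -0.618034.
#1 (9,11): internal coord 9 + (11)·λ' = +2.201626; +2.201626 ∉ [0.3, 1.7) → out
#2 (6,-17): internal coord 6 + (-17)·λ' = +16.506578; +16.506578 ∉ [0.3, 1.7) → out
#3 (-18,7): internal coord -18 + (7)·λ' = -22.326238; -22.326238 ∉ [0.3, 1.7) → out
#4 (-7,1): internal coord -7 + (1)·λ' = -7.618034; -7.618034 ∉ [0.3, 1.7) → out
#5 (8,7): internal coord 8 + (7)·λ' = +3.673762; +3.673762 ∉ [0.3, 1.7) → out
#6 (5,8): internal coord 5 + (8)·λ' = +0.055728; +0.055728 ∉ [0.3, 1.7) → out
#7 (1,2): internal coord 1 + (2)·λ' = -0.236068; -0.236068 ∉ [0.3, 1.7) → out

none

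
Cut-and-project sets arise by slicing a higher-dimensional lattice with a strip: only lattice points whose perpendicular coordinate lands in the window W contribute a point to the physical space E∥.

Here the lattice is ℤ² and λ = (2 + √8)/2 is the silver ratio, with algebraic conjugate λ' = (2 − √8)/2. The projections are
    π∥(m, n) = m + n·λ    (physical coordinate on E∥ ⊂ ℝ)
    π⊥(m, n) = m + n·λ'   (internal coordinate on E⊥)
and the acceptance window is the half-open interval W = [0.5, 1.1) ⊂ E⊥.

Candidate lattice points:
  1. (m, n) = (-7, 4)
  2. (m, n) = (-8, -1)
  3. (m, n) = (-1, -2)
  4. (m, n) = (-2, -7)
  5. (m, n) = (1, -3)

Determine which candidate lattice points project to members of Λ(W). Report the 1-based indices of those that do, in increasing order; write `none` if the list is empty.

4

λ' = (2−√8)/2 ≈ -0.41421.
#1 (-7,4): internal coord -7 + (4)·λ' = -8.65685; -8.65685 ∉ [0.5, 1.1) → out
#2 (-8,-1): internal coord -8 + (-1)·λ' = -7.58579; -7.58579 ∉ [0.5, 1.1) → out
#3 (-1,-2): internal coord -1 + (-2)·λ' = -0.17157; -0.17157 ∉ [0.5, 1.1) → out
#4 (-2,-7): internal coord -2 + (-7)·λ' = +0.89949; +0.89949 ∈ [0.5, 1.1) → IN Λ
#5 (1,-3): internal coord 1 + (-3)·λ' = +2.24264; +2.24264 ∉ [0.5, 1.1) → out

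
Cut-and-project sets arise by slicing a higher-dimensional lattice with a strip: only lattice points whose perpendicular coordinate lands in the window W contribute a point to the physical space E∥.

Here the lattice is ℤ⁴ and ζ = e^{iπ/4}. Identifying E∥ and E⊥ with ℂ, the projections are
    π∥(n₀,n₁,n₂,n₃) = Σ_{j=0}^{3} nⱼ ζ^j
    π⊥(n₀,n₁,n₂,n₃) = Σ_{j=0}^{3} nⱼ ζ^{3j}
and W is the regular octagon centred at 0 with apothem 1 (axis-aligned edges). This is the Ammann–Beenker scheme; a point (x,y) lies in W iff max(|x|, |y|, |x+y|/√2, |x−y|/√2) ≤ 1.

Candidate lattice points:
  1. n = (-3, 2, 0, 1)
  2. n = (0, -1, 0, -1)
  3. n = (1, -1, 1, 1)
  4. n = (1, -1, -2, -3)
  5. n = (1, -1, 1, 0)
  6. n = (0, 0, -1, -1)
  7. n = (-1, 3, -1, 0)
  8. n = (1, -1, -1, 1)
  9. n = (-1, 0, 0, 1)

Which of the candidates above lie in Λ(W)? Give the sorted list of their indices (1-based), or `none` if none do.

With ζ = e^{iπ/4} the internal vectors are ζ^0,ζ^3,ζ^6,ζ^9.
#1 (-3, 2, 0, 1): internal (-3.707107, 2.121320); octagon support 4.121320 vs apothem 1 → ∉ W
#2 (0, -1, 0, -1): internal (0.000000, -1.414214); octagon support 1.414214 vs apothem 1 → ∉ W
#3 (1, -1, 1, 1): internal (2.414214, -1.000000); octagon support 2.414214 vs apothem 1 → ∉ W
#4 (1, -1, -2, -3): internal (-0.414214, -0.828427); octagon support 0.878680 vs apothem 1 → ∈ W
#5 (1, -1, 1, 0): internal (1.707107, -1.707107); octagon support 2.414214 vs apothem 1 → ∉ W
#6 (0, 0, -1, -1): internal (-0.707107, 0.292893); octagon support 0.707107 vs apothem 1 → ∈ W
#7 (-1, 3, -1, 0): internal (-3.121320, 3.121320); octagon support 4.414214 vs apothem 1 → ∉ W
#8 (1, -1, -1, 1): internal (2.414214, 1.000000); octagon support 2.414214 vs apothem 1 → ∉ W
#9 (-1, 0, 0, 1): internal (-0.292893, 0.707107); octagon support 0.707107 vs apothem 1 → ∈ W

4, 6, 9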